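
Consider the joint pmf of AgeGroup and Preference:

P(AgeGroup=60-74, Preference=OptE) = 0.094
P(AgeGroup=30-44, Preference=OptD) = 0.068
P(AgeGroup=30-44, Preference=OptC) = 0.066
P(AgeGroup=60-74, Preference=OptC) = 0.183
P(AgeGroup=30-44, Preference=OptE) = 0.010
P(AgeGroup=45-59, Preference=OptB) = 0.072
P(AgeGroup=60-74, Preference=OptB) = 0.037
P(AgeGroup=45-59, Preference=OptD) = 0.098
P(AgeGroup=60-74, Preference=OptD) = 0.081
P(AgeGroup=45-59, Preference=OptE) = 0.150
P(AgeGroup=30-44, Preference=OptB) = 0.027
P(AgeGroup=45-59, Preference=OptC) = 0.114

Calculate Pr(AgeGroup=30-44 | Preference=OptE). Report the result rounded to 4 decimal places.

0.0394

P(Preference=OptE) = 0.010 + 0.150 + 0.094 = 0.254.
P(AgeGroup=30-44 | Preference=OptE) = 0.010/0.254 = 0.0394.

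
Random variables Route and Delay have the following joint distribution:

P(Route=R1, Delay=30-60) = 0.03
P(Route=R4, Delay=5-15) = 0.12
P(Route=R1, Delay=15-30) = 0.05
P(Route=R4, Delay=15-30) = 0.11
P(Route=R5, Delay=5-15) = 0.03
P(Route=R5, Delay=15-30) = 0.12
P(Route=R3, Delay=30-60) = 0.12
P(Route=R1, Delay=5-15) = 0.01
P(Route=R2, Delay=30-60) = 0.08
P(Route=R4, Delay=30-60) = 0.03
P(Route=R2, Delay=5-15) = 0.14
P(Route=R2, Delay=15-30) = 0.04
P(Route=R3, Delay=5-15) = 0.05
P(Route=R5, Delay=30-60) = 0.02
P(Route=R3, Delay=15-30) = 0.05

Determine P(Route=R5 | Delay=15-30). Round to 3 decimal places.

P(Delay=15-30) = 0.05 + 0.04 + 0.05 + 0.11 + 0.12 = 0.37.
P(Route=R5 | Delay=15-30) = 0.12/0.37 = 0.324.

0.324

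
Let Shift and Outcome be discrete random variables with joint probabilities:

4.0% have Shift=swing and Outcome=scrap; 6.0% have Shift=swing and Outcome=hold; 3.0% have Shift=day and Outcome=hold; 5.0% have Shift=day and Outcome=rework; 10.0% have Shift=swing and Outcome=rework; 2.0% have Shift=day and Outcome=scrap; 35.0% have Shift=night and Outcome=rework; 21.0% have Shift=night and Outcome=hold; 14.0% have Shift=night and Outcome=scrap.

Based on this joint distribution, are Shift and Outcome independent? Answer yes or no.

yes

Every cell satisfies P(Shift,Outcome) = P(Shift)·P(Outcome). For instance P(Shift=day) = 0.100, P(Outcome=scrap) = 0.200, and 0.100×0.200 = 0.020 matches the joint entry. So Shift and Outcome are independent.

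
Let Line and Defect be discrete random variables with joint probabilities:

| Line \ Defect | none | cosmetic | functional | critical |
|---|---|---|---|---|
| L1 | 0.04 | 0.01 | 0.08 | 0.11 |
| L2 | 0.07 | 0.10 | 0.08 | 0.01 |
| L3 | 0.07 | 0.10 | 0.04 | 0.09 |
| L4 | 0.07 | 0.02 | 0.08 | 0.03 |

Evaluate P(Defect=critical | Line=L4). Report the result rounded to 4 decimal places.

0.1500

P(Line=L4) = 0.07 + 0.02 + 0.08 + 0.03 = 0.20.
P(Defect=critical | Line=L4) = 0.03/0.20 = 0.1500.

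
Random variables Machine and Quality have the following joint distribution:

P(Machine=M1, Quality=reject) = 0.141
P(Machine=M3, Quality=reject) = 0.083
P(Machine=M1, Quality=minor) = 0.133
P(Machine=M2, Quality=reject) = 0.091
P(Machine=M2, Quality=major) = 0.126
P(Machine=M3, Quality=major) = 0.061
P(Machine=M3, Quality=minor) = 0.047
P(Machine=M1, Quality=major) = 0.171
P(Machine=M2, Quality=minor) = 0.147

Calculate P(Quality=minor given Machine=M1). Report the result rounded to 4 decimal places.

P(Machine=M1) = 0.133 + 0.171 + 0.141 = 0.445.
P(Quality=minor | Machine=M1) = 0.133/0.445 = 0.2989.

0.2989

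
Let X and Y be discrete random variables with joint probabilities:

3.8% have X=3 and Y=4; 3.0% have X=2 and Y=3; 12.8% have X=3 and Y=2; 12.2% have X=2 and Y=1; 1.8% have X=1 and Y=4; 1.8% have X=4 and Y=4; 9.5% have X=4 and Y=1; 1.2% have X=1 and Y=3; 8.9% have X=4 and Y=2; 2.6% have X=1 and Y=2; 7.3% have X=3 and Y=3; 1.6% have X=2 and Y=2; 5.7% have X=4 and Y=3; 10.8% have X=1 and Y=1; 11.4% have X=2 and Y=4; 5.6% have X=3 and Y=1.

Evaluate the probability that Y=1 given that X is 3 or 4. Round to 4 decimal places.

P(X=3) = 0.056 + 0.128 + 0.073 + 0.038 = 0.295.
P(X=4) = 0.095 + 0.089 + 0.057 + 0.018 = 0.259.
P(X ∈ {3, 4}) = 0.295 + 0.259 = 0.554; P(Y=1, X ∈ {3, 4}) = 0.056 + 0.095 = 0.151.
P(Y=1 | X ∈ {3, 4}) = 0.151/0.554 = 0.2726.

0.2726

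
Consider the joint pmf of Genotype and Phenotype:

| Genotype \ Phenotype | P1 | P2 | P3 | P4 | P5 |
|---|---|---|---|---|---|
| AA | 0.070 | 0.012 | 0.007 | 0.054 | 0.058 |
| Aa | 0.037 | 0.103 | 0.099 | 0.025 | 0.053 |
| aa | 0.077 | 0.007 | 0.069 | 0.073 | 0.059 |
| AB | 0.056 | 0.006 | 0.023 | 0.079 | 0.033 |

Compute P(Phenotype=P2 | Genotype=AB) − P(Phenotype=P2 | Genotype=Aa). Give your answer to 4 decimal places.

P(Genotype=AB) = 0.056 + 0.006 + 0.023 + 0.079 + 0.033 = 0.197; P(Phenotype=P2 | Genotype=AB) = 0.006/0.197 = 0.03046.
P(Genotype=Aa) = 0.037 + 0.103 + 0.099 + 0.025 + 0.053 = 0.317; P(Phenotype=P2 | Genotype=Aa) = 0.103/0.317 = 0.32492.
Difference = -0.2945.

-0.2945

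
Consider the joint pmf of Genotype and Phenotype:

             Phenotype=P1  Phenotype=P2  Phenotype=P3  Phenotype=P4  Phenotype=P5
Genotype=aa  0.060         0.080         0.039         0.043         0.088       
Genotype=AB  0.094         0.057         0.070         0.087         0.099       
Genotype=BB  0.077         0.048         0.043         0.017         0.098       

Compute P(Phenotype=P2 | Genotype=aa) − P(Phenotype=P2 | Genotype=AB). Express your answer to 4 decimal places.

P(Genotype=aa) = 0.060 + 0.080 + 0.039 + 0.043 + 0.088 = 0.310; P(Phenotype=P2 | Genotype=aa) = 0.080/0.310 = 0.25806.
P(Genotype=AB) = 0.094 + 0.057 + 0.070 + 0.087 + 0.099 = 0.407; P(Phenotype=P2 | Genotype=AB) = 0.057/0.407 = 0.14005.
Difference = 0.1180.

0.1180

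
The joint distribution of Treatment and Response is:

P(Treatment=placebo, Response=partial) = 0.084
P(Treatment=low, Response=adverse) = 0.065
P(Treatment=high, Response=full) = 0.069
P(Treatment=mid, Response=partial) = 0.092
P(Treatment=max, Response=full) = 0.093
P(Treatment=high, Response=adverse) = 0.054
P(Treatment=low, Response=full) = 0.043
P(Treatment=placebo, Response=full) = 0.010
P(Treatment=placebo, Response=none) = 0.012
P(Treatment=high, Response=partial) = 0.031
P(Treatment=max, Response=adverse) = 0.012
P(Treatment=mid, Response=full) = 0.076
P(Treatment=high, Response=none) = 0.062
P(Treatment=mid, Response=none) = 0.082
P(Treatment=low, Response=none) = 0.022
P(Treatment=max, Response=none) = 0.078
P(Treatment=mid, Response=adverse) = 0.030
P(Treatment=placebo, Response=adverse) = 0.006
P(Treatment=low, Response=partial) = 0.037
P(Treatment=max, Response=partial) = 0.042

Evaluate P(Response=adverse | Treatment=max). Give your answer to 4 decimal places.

P(Treatment=max) = 0.078 + 0.042 + 0.093 + 0.012 = 0.225.
P(Response=adverse | Treatment=max) = 0.012/0.225 = 0.0533.

0.0533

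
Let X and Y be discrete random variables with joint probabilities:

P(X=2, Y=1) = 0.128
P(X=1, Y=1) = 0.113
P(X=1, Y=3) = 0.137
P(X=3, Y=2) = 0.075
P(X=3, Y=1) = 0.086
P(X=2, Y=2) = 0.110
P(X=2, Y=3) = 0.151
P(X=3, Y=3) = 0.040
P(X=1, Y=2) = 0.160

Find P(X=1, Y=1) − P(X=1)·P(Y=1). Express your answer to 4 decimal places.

-0.0211

P(X=1) = 0.113 + 0.160 + 0.137 = 0.410.
P(Y=1) = 0.113 + 0.128 + 0.086 = 0.327.
P(X=1, Y=1) − P(X=1)P(Y=1) = 0.113 − 0.410×0.327 = -0.0211.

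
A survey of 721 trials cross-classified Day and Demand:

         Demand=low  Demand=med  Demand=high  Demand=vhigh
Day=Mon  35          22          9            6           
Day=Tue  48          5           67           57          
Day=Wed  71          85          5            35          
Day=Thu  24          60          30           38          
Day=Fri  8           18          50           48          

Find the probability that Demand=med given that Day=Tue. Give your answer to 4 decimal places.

0.0282

Total with Day=Tue: 48 + 5 + 67 + 57 = 177.
P(Demand=med | Day=Tue) = 5/177 = 0.0282.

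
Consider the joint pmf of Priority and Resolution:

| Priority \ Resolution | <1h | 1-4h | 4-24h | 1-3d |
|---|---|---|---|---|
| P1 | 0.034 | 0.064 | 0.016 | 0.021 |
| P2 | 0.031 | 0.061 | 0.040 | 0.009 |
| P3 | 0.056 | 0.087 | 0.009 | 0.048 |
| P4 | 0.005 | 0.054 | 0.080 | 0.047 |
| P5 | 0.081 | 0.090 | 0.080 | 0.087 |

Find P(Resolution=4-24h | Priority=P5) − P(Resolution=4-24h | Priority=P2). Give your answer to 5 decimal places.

P(Priority=P5) = 0.081 + 0.090 + 0.080 + 0.087 = 0.338; P(Resolution=4-24h | Priority=P5) = 0.080/0.338 = 0.236686.
P(Priority=P2) = 0.031 + 0.061 + 0.040 + 0.009 = 0.141; P(Resolution=4-24h | Priority=P2) = 0.040/0.141 = 0.283688.
Difference = -0.04700.

-0.04700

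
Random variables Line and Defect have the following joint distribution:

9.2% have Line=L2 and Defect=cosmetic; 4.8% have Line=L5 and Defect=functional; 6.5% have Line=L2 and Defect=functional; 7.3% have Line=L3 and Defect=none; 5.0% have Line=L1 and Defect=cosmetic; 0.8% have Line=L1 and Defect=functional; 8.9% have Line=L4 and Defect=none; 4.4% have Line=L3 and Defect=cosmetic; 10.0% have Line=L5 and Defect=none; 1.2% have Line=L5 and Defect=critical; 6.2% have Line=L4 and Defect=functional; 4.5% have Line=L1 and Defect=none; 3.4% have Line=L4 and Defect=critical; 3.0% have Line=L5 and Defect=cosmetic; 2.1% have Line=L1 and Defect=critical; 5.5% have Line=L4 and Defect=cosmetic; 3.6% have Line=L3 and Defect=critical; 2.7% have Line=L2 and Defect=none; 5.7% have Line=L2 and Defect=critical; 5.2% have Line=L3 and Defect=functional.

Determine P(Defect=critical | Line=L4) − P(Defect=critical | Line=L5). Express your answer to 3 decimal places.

0.079

P(Line=L4) = 0.089 + 0.055 + 0.062 + 0.034 = 0.240; P(Defect=critical | Line=L4) = 0.034/0.240 = 0.1417.
P(Line=L5) = 0.100 + 0.030 + 0.048 + 0.012 = 0.190; P(Defect=critical | Line=L5) = 0.012/0.190 = 0.0632.
Difference = 0.079.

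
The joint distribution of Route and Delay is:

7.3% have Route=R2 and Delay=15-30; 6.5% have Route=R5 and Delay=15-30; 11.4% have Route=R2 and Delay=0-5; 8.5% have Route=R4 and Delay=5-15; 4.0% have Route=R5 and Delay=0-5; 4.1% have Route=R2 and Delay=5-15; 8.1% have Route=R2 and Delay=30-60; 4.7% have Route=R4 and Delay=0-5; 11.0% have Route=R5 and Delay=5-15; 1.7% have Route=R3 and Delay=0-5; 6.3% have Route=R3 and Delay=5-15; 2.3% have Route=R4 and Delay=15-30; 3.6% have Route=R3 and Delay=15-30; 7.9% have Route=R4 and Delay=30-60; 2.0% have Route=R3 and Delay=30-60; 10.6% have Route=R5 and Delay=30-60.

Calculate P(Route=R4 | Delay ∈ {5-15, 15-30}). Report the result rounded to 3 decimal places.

0.218

P(Delay=5-15) = 0.041 + 0.063 + 0.085 + 0.110 = 0.299.
P(Delay=15-30) = 0.073 + 0.036 + 0.023 + 0.065 = 0.197.
P(Delay ∈ {5-15, 15-30}) = 0.299 + 0.197 = 0.496; P(Route=R4, Delay ∈ {5-15, 15-30}) = 0.085 + 0.023 = 0.108.
P(Route=R4 | Delay ∈ {5-15, 15-30}) = 0.108/0.496 = 0.218.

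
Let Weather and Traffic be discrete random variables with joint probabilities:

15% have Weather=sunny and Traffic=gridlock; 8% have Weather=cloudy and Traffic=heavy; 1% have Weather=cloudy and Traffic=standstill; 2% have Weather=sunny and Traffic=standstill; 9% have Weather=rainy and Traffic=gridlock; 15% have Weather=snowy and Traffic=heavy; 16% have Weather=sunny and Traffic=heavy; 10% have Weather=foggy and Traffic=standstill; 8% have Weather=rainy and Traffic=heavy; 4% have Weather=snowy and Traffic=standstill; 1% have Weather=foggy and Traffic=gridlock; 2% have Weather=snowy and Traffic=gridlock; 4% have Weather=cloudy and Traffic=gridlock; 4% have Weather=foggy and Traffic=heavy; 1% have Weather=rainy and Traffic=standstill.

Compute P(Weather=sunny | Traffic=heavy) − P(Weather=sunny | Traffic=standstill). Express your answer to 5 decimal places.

P(Traffic=heavy) = 0.16 + 0.08 + 0.08 + 0.15 + 0.04 = 0.51; P(Weather=sunny | Traffic=heavy) = 0.16/0.51 = 0.313725.
P(Traffic=standstill) = 0.02 + 0.01 + 0.01 + 0.04 + 0.10 = 0.18; P(Weather=sunny | Traffic=standstill) = 0.02/0.18 = 0.111111.
Difference = 0.20261.

0.20261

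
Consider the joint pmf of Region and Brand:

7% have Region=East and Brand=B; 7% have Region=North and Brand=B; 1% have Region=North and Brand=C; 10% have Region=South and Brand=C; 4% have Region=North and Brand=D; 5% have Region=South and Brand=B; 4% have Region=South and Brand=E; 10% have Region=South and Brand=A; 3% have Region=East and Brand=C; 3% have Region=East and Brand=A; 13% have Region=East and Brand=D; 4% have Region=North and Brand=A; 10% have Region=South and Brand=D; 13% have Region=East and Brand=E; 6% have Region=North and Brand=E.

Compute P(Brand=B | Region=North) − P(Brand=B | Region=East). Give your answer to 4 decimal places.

P(Region=North) = 0.04 + 0.07 + 0.01 + 0.04 + 0.06 = 0.22; P(Brand=B | Region=North) = 0.07/0.22 = 0.31818.
P(Region=East) = 0.03 + 0.07 + 0.03 + 0.13 + 0.13 = 0.39; P(Brand=B | Region=East) = 0.07/0.39 = 0.17949.
Difference = 0.1387.

0.1387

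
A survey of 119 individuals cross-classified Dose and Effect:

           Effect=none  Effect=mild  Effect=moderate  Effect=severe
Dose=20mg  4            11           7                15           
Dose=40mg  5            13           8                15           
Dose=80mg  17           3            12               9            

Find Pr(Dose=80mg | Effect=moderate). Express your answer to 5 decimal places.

Total with Effect=moderate: 7 + 8 + 12 = 27.
P(Dose=80mg | Effect=moderate) = 12/27 = 0.44444.

0.44444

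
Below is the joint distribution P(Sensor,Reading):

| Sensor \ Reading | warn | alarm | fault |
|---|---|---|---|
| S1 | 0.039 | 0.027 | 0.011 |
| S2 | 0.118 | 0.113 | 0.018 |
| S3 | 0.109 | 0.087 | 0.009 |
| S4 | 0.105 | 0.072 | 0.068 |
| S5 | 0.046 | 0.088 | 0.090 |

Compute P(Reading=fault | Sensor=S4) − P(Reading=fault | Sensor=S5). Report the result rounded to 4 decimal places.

-0.1242

P(Sensor=S4) = 0.105 + 0.072 + 0.068 = 0.245; P(Reading=fault | Sensor=S4) = 0.068/0.245 = 0.27755.
P(Sensor=S5) = 0.046 + 0.088 + 0.090 = 0.224; P(Reading=fault | Sensor=S5) = 0.090/0.224 = 0.40179.
Difference = -0.1242.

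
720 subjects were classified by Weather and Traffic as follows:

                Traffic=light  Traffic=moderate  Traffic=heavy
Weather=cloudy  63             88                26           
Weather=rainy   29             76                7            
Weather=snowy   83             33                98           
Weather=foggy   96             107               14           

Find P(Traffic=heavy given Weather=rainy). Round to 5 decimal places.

0.06250

Total with Weather=rainy: 29 + 76 + 7 = 112.
P(Traffic=heavy | Weather=rainy) = 7/112 = 0.06250.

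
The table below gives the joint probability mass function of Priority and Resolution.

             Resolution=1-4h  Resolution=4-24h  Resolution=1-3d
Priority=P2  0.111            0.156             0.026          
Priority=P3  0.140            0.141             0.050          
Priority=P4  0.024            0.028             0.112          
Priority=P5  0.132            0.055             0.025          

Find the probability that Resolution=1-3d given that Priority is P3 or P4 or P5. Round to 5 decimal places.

0.26450

P(Priority=P3) = 0.140 + 0.141 + 0.050 = 0.331.
P(Priority=P4) = 0.024 + 0.028 + 0.112 = 0.164.
P(Priority=P5) = 0.132 + 0.055 + 0.025 = 0.212.
P(Priority ∈ {P3, P4, P5}) = 0.331 + 0.164 + 0.212 = 0.707; P(Resolution=1-3d, Priority ∈ {P3, P4, P5}) = 0.050 + 0.112 + 0.025 = 0.187.
P(Resolution=1-3d | Priority ∈ {P3, P4, P5}) = 0.187/0.707 = 0.26450.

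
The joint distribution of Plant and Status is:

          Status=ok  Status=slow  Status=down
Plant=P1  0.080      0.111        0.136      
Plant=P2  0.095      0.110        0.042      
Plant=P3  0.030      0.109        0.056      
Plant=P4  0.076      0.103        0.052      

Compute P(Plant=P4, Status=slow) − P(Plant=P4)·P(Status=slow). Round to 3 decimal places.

0.003

P(Plant=P4) = 0.076 + 0.103 + 0.052 = 0.231.
P(Status=slow) = 0.111 + 0.110 + 0.109 + 0.103 = 0.433.
P(Plant=P4, Status=slow) − P(Plant=P4)P(Status=slow) = 0.103 − 0.231×0.433 = 0.003.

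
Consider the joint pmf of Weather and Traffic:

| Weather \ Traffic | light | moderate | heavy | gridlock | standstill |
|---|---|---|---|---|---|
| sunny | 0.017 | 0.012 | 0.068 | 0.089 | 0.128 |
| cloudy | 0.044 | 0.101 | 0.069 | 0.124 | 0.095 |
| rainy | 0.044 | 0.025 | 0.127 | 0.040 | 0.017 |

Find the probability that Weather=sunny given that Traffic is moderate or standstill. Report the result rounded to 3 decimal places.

P(Traffic=moderate) = 0.012 + 0.101 + 0.025 = 0.138.
P(Traffic=standstill) = 0.128 + 0.095 + 0.017 = 0.240.
P(Traffic ∈ {moderate, standstill}) = 0.138 + 0.240 = 0.378; P(Weather=sunny, Traffic ∈ {moderate, standstill}) = 0.012 + 0.128 = 0.140.
P(Weather=sunny | Traffic ∈ {moderate, standstill}) = 0.140/0.378 = 0.370.

0.370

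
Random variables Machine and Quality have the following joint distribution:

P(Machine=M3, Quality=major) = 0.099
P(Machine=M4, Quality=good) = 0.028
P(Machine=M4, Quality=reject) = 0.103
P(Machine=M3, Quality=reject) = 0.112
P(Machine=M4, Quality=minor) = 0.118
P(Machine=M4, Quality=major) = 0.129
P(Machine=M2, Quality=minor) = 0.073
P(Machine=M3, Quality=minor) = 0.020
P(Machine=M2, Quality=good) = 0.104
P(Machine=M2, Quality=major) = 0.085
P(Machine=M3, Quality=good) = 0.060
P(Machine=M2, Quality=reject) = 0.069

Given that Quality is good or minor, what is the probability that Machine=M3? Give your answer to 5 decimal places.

P(Quality=good) = 0.104 + 0.060 + 0.028 = 0.192.
P(Quality=minor) = 0.073 + 0.020 + 0.118 = 0.211.
P(Quality ∈ {good, minor}) = 0.192 + 0.211 = 0.403; P(Machine=M3, Quality ∈ {good, minor}) = 0.060 + 0.020 = 0.080.
P(Machine=M3 | Quality ∈ {good, minor}) = 0.080/0.403 = 0.19851.

0.19851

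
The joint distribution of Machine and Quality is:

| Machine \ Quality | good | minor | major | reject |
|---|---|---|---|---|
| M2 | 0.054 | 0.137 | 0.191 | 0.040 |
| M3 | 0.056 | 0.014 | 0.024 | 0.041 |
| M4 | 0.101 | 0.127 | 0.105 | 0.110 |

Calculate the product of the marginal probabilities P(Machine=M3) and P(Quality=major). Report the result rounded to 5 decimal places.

P(Machine=M3) = 0.056 + 0.014 + 0.024 + 0.041 = 0.135.
P(Quality=major) = 0.191 + 0.024 + 0.105 = 0.320.
Product: 0.135 × 0.320 = 0.04320.

0.04320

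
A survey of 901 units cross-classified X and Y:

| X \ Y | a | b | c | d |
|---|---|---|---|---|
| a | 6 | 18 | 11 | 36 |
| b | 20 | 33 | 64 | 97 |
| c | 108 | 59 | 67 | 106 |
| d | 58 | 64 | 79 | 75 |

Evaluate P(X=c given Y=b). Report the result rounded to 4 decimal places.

0.3391

Total with Y=b: 18 + 33 + 59 + 64 = 174.
P(X=c | Y=b) = 59/174 = 0.3391.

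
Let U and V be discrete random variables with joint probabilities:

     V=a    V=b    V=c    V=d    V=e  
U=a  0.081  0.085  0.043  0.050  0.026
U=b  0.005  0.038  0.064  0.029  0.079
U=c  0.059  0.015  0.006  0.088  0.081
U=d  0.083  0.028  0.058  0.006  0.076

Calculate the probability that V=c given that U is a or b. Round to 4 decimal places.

P(U=a) = 0.081 + 0.085 + 0.043 + 0.050 + 0.026 = 0.285.
P(U=b) = 0.005 + 0.038 + 0.064 + 0.029 + 0.079 = 0.215.
P(U ∈ {a, b}) = 0.285 + 0.215 = 0.500; P(V=c, U ∈ {a, b}) = 0.043 + 0.064 = 0.107.
P(V=c | U ∈ {a, b}) = 0.107/0.500 = 0.2140.

0.2140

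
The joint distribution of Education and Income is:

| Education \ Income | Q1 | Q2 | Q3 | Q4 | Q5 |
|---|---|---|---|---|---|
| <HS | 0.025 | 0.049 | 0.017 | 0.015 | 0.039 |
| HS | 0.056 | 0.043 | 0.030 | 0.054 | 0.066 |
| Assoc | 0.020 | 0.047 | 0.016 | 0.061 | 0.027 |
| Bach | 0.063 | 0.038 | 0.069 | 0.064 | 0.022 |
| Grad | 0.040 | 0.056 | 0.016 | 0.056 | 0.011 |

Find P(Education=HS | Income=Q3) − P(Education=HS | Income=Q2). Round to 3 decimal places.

P(Income=Q3) = 0.017 + 0.030 + 0.016 + 0.069 + 0.016 = 0.148; P(Education=HS | Income=Q3) = 0.030/0.148 = 0.2027.
P(Income=Q2) = 0.049 + 0.043 + 0.047 + 0.038 + 0.056 = 0.233; P(Education=HS | Income=Q2) = 0.043/0.233 = 0.1845.
Difference = 0.018.

0.018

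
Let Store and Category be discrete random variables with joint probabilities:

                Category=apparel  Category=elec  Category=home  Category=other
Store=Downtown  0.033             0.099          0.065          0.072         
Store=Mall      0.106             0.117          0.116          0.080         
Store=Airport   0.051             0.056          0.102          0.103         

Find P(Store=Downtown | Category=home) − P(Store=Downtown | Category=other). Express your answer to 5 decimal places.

P(Category=home) = 0.065 + 0.116 + 0.102 = 0.283; P(Store=Downtown | Category=home) = 0.065/0.283 = 0.229682.
P(Category=other) = 0.072 + 0.080 + 0.103 = 0.255; P(Store=Downtown | Category=other) = 0.072/0.255 = 0.282353.
Difference = -0.05267.

-0.05267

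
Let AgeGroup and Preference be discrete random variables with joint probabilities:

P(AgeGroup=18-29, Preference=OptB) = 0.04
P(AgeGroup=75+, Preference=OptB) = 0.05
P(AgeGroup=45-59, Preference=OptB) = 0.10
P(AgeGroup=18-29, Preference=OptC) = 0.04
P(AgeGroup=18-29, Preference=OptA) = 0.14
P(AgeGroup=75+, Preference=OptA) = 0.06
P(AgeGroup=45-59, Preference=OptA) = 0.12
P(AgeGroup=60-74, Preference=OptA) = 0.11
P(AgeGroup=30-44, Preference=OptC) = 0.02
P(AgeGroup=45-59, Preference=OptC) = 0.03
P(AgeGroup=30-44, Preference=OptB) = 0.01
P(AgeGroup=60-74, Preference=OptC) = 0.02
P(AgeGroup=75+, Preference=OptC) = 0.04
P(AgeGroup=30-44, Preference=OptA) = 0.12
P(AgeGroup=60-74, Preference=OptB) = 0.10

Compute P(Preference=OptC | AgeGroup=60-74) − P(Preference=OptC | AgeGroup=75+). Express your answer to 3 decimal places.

P(AgeGroup=60-74) = 0.11 + 0.10 + 0.02 = 0.23; P(Preference=OptC | AgeGroup=60-74) = 0.02/0.23 = 0.0870.
P(AgeGroup=75+) = 0.06 + 0.05 + 0.04 = 0.15; P(Preference=OptC | AgeGroup=75+) = 0.04/0.15 = 0.2667.
Difference = -0.180.

-0.180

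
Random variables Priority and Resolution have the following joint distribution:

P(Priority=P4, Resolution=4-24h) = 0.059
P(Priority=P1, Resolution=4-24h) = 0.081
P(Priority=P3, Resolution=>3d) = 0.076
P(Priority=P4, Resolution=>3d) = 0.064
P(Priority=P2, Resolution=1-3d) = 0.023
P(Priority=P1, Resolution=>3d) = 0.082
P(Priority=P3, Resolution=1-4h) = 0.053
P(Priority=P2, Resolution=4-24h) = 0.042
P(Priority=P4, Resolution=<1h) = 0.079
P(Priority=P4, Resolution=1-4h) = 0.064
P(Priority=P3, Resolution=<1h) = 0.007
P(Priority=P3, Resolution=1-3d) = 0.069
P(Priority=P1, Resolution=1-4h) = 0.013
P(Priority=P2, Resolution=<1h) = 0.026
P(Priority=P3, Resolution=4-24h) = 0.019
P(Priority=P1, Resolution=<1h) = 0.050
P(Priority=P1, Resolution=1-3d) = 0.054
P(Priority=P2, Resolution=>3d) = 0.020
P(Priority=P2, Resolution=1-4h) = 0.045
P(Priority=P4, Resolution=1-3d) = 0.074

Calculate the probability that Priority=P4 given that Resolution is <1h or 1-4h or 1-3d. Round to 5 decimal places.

0.38959

P(Resolution=<1h) = 0.050 + 0.026 + 0.007 + 0.079 = 0.162.
P(Resolution=1-4h) = 0.013 + 0.045 + 0.053 + 0.064 = 0.175.
P(Resolution=1-3d) = 0.054 + 0.023 + 0.069 + 0.074 = 0.220.
P(Resolution ∈ {<1h, 1-4h, 1-3d}) = 0.162 + 0.175 + 0.220 = 0.557; P(Priority=P4, Resolution ∈ {<1h, 1-4h, 1-3d}) = 0.079 + 0.064 + 0.074 = 0.217.
P(Priority=P4 | Resolution ∈ {<1h, 1-4h, 1-3d}) = 0.217/0.557 = 0.38959.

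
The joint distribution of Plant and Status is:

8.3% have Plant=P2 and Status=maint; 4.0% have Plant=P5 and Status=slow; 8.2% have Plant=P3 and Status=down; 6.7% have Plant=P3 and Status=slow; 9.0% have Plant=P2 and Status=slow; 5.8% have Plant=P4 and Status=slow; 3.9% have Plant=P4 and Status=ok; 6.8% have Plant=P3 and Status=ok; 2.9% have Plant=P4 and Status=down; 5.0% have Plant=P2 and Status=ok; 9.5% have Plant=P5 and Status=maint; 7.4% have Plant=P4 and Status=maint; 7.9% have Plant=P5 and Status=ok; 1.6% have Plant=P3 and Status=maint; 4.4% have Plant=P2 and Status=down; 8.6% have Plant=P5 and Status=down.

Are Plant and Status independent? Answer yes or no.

P(Plant=P3) = 0.233 and P(Status=maint) = 0.268, so their product is 0.06244, but P(Plant=P3, Status=maint) = 0.016. Since these differ, Plant and Status are not independent.

no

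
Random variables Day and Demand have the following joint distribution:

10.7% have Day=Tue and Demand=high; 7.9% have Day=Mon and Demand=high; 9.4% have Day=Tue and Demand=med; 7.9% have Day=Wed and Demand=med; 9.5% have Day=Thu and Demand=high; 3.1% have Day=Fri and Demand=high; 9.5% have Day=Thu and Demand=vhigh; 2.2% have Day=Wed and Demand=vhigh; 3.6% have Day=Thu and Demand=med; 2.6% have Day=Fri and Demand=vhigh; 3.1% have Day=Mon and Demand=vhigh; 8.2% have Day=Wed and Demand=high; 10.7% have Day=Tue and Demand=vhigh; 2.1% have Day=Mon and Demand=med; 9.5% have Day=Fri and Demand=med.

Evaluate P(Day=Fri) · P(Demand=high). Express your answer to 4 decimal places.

0.0599

P(Day=Fri) = 0.095 + 0.031 + 0.026 = 0.152.
P(Demand=high) = 0.079 + 0.107 + 0.082 + 0.095 + 0.031 = 0.394.
Product: 0.152 × 0.394 = 0.0599.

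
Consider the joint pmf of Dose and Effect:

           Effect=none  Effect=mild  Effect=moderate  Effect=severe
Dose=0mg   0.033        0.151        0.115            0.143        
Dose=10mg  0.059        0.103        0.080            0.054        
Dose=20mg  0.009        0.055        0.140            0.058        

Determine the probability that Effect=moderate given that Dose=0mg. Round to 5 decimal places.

P(Dose=0mg) = 0.033 + 0.151 + 0.115 + 0.143 = 0.442.
P(Effect=moderate | Dose=0mg) = 0.115/0.442 = 0.26018.

0.26018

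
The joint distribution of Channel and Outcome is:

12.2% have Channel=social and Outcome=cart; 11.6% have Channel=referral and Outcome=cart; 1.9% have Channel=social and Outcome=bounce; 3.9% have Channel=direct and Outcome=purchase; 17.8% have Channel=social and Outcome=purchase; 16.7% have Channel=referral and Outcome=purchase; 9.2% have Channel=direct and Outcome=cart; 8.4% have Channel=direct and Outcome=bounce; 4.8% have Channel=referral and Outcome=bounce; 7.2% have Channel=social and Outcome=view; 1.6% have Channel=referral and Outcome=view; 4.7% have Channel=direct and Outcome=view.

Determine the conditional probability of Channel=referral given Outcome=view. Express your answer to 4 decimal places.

0.1185

P(Outcome=view) = 0.072 + 0.047 + 0.016 = 0.135.
P(Channel=referral | Outcome=view) = 0.016/0.135 = 0.1185.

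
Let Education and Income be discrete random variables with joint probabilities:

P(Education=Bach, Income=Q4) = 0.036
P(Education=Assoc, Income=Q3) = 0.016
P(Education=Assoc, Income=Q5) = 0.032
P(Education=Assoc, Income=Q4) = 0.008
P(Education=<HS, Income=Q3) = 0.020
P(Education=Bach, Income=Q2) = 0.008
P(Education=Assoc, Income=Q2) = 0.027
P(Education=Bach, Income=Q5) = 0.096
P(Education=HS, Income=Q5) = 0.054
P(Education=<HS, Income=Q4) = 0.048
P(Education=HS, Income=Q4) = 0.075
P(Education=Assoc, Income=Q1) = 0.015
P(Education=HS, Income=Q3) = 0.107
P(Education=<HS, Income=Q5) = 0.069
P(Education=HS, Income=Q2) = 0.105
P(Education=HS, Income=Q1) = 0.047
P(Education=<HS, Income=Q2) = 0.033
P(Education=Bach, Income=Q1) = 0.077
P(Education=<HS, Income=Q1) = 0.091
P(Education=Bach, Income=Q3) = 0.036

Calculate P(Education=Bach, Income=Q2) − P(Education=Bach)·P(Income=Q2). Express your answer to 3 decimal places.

-0.036

P(Education=Bach) = 0.077 + 0.008 + 0.036 + 0.036 + 0.096 = 0.253.
P(Income=Q2) = 0.033 + 0.105 + 0.027 + 0.008 = 0.173.
P(Education=Bach, Income=Q2) − P(Education=Bach)P(Income=Q2) = 0.008 − 0.253×0.173 = -0.036.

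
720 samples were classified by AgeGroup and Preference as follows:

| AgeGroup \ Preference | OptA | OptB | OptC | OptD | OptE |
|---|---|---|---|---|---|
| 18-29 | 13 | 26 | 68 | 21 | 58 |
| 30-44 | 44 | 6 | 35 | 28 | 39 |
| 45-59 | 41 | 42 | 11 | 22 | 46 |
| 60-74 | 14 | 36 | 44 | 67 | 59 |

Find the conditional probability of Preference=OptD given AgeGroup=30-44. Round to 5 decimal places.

Total with AgeGroup=30-44: 44 + 6 + 35 + 28 + 39 = 152.
P(Preference=OptD | AgeGroup=30-44) = 28/152 = 0.18421.

0.18421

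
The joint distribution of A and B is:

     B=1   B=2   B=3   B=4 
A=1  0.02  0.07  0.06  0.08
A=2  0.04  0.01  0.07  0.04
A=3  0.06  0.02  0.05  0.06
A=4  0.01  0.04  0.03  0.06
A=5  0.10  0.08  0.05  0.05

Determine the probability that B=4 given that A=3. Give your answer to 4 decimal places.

P(A=3) = 0.06 + 0.02 + 0.05 + 0.06 = 0.19.
P(B=4 | A=3) = 0.06/0.19 = 0.3158.

0.3158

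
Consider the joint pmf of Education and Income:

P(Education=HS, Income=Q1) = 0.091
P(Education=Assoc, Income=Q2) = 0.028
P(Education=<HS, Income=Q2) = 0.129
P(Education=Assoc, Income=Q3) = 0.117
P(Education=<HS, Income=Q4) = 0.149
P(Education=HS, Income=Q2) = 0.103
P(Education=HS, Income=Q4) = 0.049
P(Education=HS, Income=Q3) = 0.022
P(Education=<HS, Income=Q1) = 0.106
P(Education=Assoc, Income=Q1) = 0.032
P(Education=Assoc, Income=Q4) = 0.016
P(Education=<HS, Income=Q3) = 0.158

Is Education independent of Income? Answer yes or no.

P(Education=Assoc) = 0.193 and P(Income=Q3) = 0.297, so their product is 0.05732, but P(Education=Assoc, Income=Q3) = 0.117. Since these differ, Education and Income are not independent.

no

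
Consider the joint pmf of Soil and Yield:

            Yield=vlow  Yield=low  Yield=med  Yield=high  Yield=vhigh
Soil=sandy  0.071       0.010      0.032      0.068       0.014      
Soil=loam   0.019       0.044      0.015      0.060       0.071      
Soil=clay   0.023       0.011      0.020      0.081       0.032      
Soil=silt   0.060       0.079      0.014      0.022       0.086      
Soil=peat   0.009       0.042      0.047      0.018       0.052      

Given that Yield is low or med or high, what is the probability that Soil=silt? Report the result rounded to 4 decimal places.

0.2043

P(Yield=low) = 0.010 + 0.044 + 0.011 + 0.079 + 0.042 = 0.186.
P(Yield=med) = 0.032 + 0.015 + 0.020 + 0.014 + 0.047 = 0.128.
P(Yield=high) = 0.068 + 0.060 + 0.081 + 0.022 + 0.018 = 0.249.
P(Yield ∈ {low, med, high}) = 0.186 + 0.128 + 0.249 = 0.563; P(Soil=silt, Yield ∈ {low, med, high}) = 0.079 + 0.014 + 0.022 = 0.115.
P(Soil=silt | Yield ∈ {low, med, high}) = 0.115/0.563 = 0.2043.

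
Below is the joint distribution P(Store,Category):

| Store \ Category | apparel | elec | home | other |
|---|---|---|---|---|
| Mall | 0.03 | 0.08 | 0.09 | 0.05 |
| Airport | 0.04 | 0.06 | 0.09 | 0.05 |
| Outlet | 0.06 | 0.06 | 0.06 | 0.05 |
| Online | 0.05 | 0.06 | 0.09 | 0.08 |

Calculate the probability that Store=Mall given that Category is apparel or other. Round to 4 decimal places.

0.1951

P(Category=apparel) = 0.03 + 0.04 + 0.06 + 0.05 = 0.18.
P(Category=other) = 0.05 + 0.05 + 0.05 + 0.08 = 0.23.
P(Category ∈ {apparel, other}) = 0.18 + 0.23 = 0.41; P(Store=Mall, Category ∈ {apparel, other}) = 0.03 + 0.05 = 0.08.
P(Store=Mall | Category ∈ {apparel, other}) = 0.08/0.41 = 0.1951.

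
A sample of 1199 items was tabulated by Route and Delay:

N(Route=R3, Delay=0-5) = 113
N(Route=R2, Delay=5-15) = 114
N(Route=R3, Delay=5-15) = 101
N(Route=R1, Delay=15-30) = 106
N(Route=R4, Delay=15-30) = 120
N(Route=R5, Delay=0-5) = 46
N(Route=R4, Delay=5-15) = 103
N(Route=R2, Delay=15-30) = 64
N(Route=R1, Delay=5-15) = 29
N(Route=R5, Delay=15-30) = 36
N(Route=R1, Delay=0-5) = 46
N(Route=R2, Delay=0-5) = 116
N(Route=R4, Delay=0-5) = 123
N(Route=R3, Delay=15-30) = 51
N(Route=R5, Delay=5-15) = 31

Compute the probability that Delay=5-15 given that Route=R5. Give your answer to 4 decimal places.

Total with Route=R5: 46 + 31 + 36 = 113.
P(Delay=5-15 | Route=R5) = 31/113 = 0.2743.

0.2743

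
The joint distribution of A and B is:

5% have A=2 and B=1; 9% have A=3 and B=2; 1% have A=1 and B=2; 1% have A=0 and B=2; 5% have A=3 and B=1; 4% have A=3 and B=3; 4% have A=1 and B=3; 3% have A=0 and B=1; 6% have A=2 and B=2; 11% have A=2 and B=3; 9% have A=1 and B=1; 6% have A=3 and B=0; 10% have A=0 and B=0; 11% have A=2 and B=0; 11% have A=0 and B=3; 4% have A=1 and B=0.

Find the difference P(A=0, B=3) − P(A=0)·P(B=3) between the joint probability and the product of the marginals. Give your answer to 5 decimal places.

P(A=0) = 0.10 + 0.03 + 0.01 + 0.11 = 0.25.
P(B=3) = 0.11 + 0.04 + 0.11 + 0.04 = 0.30.
P(A=0, B=3) − P(A=0)P(B=3) = 0.11 − 0.25×0.30 = 0.03500.

0.03500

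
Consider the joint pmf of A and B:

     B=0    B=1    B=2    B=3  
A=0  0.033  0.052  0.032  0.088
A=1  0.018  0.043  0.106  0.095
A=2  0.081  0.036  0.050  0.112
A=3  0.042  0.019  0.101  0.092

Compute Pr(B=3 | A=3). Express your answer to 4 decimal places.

P(A=3) = 0.042 + 0.019 + 0.101 + 0.092 = 0.254.
P(B=3 | A=3) = 0.092/0.254 = 0.3622.

0.3622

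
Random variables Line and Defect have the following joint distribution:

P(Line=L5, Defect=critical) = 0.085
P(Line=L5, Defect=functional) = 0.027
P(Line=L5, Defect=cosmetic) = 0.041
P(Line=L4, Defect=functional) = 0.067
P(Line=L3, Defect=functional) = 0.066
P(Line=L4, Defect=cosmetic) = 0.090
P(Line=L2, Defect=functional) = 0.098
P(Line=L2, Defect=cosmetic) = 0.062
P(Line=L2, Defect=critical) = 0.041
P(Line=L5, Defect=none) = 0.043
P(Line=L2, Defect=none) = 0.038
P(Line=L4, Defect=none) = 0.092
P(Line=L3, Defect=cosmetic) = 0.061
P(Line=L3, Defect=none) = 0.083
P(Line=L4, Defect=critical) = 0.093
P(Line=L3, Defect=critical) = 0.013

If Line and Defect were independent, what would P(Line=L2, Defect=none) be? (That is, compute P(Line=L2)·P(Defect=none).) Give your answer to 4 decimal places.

0.0612

P(Line=L2) = 0.038 + 0.062 + 0.098 + 0.041 = 0.239.
P(Defect=none) = 0.038 + 0.083 + 0.092 + 0.043 = 0.256.
Product: 0.239 × 0.256 = 0.0612.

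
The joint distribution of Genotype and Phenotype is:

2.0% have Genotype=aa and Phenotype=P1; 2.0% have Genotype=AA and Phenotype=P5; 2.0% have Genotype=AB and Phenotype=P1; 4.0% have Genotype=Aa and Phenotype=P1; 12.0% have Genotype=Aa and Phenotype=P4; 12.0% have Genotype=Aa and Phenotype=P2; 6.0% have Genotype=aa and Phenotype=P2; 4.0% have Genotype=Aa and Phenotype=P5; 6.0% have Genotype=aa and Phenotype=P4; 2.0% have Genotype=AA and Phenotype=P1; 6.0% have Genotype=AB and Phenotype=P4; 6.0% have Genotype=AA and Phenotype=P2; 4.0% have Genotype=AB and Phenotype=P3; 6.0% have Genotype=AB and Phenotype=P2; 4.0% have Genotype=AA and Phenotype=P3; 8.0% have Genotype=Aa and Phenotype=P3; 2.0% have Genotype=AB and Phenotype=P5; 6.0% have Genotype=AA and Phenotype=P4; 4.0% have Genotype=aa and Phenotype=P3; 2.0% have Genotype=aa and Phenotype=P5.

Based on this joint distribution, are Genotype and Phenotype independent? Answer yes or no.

Every cell satisfies P(Genotype,Phenotype) = P(Genotype)·P(Phenotype). For instance P(Genotype=aa) = 0.200, P(Phenotype=P2) = 0.300, and 0.200×0.300 = 0.060 matches the joint entry. So Genotype and Phenotype are independent.

yes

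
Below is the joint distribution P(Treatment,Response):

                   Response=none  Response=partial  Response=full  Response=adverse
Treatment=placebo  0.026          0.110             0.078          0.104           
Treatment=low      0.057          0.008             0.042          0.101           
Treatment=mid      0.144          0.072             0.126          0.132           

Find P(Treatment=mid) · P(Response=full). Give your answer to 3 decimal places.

P(Treatment=mid) = 0.144 + 0.072 + 0.126 + 0.132 = 0.474.
P(Response=full) = 0.078 + 0.042 + 0.126 = 0.246.
Product: 0.474 × 0.246 = 0.117.

0.117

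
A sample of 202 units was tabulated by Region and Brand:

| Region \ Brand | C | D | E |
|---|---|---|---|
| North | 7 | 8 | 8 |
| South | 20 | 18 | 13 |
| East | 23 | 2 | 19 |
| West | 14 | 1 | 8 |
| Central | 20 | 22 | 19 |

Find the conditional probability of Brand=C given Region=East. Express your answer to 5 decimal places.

Total with Region=East: 23 + 2 + 19 = 44.
P(Brand=C | Region=East) = 23/44 = 0.52273.

0.52273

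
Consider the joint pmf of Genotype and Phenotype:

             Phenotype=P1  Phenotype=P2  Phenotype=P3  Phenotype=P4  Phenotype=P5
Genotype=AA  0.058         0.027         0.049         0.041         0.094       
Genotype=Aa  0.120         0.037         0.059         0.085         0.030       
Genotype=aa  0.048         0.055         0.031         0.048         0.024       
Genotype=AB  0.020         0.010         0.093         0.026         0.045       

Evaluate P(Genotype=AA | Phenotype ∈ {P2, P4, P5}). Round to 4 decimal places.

P(Phenotype=P2) = 0.027 + 0.037 + 0.055 + 0.010 = 0.129.
P(Phenotype=P4) = 0.041 + 0.085 + 0.048 + 0.026 = 0.200.
P(Phenotype=P5) = 0.094 + 0.030 + 0.024 + 0.045 = 0.193.
P(Phenotype ∈ {P2, P4, P5}) = 0.129 + 0.200 + 0.193 = 0.522; P(Genotype=AA, Phenotype ∈ {P2, P4, P5}) = 0.027 + 0.041 + 0.094 = 0.162.
P(Genotype=AA | Phenotype ∈ {P2, P4, P5}) = 0.162/0.522 = 0.3103.

0.3103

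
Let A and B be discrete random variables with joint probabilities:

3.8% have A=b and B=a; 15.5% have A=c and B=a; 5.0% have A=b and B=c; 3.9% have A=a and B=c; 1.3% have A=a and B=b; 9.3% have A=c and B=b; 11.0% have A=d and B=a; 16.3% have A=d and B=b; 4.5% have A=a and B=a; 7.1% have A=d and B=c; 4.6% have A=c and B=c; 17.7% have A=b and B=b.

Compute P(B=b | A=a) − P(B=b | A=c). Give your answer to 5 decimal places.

-0.18231

P(A=a) = 0.045 + 0.013 + 0.039 = 0.097; P(B=b | A=a) = 0.013/0.097 = 0.134021.
P(A=c) = 0.155 + 0.093 + 0.046 = 0.294; P(B=b | A=c) = 0.093/0.294 = 0.316327.
Difference = -0.18231.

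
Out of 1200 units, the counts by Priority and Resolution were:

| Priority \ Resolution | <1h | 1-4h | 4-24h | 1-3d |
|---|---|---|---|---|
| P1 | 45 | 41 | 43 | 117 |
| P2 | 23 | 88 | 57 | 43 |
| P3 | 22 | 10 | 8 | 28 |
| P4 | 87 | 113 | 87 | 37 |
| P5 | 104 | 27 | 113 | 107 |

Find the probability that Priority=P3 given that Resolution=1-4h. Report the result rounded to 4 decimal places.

Total with Resolution=1-4h: 41 + 88 + 10 + 113 + 27 = 279.
P(Priority=P3 | Resolution=1-4h) = 10/279 = 0.0358.

0.0358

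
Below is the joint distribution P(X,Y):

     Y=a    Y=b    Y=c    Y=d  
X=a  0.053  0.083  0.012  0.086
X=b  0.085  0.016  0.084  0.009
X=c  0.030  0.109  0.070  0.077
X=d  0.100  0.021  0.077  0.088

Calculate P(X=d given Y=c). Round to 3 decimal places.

P(Y=c) = 0.012 + 0.084 + 0.070 + 0.077 = 0.243.
P(X=d | Y=c) = 0.077/0.243 = 0.317.

0.317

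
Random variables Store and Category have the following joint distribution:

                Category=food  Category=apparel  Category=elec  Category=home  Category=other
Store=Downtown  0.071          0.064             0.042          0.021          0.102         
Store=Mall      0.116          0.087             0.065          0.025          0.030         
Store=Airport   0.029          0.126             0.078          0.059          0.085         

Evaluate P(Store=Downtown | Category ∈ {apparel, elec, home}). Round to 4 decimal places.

P(Category=apparel) = 0.064 + 0.087 + 0.126 = 0.277.
P(Category=elec) = 0.042 + 0.065 + 0.078 = 0.185.
P(Category=home) = 0.021 + 0.025 + 0.059 = 0.105.
P(Category ∈ {apparel, elec, home}) = 0.277 + 0.185 + 0.105 = 0.567; P(Store=Downtown, Category ∈ {apparel, elec, home}) = 0.064 + 0.042 + 0.021 = 0.127.
P(Store=Downtown | Category ∈ {apparel, elec, home}) = 0.127/0.567 = 0.2240.

0.2240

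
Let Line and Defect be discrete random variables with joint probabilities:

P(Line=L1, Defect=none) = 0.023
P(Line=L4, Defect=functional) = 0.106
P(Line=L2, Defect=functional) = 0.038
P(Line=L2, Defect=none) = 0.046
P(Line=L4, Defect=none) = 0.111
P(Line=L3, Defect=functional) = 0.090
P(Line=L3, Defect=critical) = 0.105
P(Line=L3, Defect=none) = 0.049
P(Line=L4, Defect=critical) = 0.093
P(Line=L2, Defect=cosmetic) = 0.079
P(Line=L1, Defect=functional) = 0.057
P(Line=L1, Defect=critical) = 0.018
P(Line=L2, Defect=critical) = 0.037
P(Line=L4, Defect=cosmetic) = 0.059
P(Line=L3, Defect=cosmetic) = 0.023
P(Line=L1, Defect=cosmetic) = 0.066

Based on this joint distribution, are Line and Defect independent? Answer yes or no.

P(Line=L3) = 0.267 and P(Defect=cosmetic) = 0.227, so their product is 0.06061, but P(Line=L3, Defect=cosmetic) = 0.023. Since these differ, Line and Defect are not independent.

no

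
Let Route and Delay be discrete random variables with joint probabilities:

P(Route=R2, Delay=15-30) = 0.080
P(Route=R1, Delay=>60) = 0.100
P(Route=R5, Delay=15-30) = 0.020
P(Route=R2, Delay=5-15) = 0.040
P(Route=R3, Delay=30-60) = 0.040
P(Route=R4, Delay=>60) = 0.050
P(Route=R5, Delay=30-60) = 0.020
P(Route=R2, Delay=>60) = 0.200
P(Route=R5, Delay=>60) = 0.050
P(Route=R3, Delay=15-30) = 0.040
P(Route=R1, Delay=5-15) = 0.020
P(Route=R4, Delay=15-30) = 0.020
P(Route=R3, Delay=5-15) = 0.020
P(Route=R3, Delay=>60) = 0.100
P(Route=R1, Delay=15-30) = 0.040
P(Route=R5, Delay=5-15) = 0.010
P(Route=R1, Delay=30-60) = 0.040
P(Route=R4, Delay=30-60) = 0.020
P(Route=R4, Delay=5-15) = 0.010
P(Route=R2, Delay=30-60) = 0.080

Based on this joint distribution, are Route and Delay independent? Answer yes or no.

Every cell satisfies P(Route,Delay) = P(Route)·P(Delay). For instance P(Route=R5) = 0.100, P(Delay=5-15) = 0.100, and 0.100×0.100 = 0.010 matches the joint entry. So Route and Delay are independent.

yes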